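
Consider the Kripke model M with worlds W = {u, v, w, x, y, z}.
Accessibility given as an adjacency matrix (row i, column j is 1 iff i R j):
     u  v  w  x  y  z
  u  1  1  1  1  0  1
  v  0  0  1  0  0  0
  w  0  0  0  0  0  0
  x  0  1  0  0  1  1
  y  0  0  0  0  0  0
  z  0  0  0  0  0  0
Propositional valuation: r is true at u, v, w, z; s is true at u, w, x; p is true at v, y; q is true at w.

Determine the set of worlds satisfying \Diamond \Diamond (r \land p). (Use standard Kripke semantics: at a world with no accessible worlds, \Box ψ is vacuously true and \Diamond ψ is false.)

u

Let φ = \Diamond \Diamond (r \land p). Evaluate φ at each world:
  u (successors {u, v, w, x, z}): φ is true.
  v (successors {w}): φ is false.
  w (successors ∅): φ is false.
  x (successors {v, y, z}): φ is false.
  y (successors ∅): φ is false.
  z (successors ∅): φ is false.
For instance, at v:
  At v: \Diamond \Diamond (r \land p) requires \Diamond (r \land p) at some successor in {w}.
    At w: \Diamond (r \land p) is false.
  So \Diamond \Diamond (r \land p) is false at v.
Satisfying worlds: {u}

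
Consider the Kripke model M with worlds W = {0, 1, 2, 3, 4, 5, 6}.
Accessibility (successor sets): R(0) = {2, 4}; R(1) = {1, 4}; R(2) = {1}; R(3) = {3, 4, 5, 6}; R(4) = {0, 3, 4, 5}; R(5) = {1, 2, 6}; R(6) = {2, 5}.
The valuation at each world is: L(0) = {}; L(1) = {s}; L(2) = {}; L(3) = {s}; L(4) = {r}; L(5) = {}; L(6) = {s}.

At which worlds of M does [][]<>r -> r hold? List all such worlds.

0, 1, 3, 4, 5, 6

Let φ = [][]<>r -> r. Evaluate φ at each world:
  0 (successors {2, 4}): φ is true.
  1 (successors {1, 4}): φ is true.
  2 (successors {1}): φ is false.
  3 (successors {3, 4, 5, 6}): φ is true.
  4 (successors {0, 3, 4, 5}): φ is true.
  5 (successors {1, 2, 6}): φ is true.
  6 (successors {2, 5}): φ is true.
For instance, at 4:
  At 4: [][]<>r is false, r is true, so [][]<>r -> r is true.
    At 4: [][]<>r requires []<>r at every successor {0, 3, 4, 5}.
      []<>r fails at 0, so [][]<>r is false at 4.
Satisfying worlds: {0, 1, 3, 4, 5, 6}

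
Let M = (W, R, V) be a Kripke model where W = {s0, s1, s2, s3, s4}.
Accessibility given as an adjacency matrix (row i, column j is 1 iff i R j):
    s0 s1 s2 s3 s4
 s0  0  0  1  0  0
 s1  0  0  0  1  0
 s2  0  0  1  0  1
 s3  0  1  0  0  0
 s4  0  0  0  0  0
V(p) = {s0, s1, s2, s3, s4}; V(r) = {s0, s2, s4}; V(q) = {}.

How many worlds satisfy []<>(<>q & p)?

Let φ = []<>(<>q & p). Evaluate φ at each world:
  s0 (successors {s2}): φ is false.
  s1 (successors {s3}): φ is false.
  s2 (successors {s2, s4}): φ is false.
  s3 (successors {s1}): φ is false.
  s4 (successors ∅): φ is true.
For instance, at s1:
  At s1: []<>(<>q & p) requires <>(<>q & p) at every successor {s3}.
    <>(<>q & p) fails at s3, so []<>(<>q & p) is false at s1.
      At s3: <>(<>q & p) requires <>q & p at some successor in {s1}.
        At s1: <>q & p is false.
      So <>(<>q & p) is false at s3.
Satisfying worlds: {s4}

1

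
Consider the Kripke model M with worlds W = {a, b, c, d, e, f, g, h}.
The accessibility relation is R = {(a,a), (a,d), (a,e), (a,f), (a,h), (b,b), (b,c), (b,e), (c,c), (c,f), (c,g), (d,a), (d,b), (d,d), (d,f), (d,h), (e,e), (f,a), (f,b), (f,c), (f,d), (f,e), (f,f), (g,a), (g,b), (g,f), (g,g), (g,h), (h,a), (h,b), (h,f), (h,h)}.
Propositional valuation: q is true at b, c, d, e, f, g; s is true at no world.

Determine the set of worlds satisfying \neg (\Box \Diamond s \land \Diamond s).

Let φ = \neg (\Box \Diamond s \land \Diamond s). Evaluate φ at each world:
  a (successors {a, d, e, f, h}): φ is true.
  b (successors {b, c, e}): φ is true.
  c (successors {c, f, g}): φ is true.
  d (successors {a, b, d, f, h}): φ is true.
  e (successors {e}): φ is true.
  f (successors {a, b, c, d, e, f}): φ is true.
  g (successors {a, b, f, g, h}): φ is true.
  h (successors {a, b, f, h}): φ is true.
For instance, at b:
  At b: \Box \Diamond s \land \Diamond s is false, so \neg (\Box \Diamond s \land \Diamond s) is true.
    At b: \Box \Diamond s is false, \Diamond s is false, so \Box \Diamond s \land \Diamond s is false.
      At b: \Box \Diamond s requires \Diamond s at every successor {b, c, e}.
        \Diamond s fails at b, so \Box \Diamond s is false at b.
      At b: \Diamond s requires s at some successor in {b, c, e}.
        At b: s is false.
        At c: s is false.
        At e: s is false.
      So \Diamond s is false at b.
Satisfying worlds: {a, b, c, d, e, f, g, h}

a, b, c, d, e, f, g, h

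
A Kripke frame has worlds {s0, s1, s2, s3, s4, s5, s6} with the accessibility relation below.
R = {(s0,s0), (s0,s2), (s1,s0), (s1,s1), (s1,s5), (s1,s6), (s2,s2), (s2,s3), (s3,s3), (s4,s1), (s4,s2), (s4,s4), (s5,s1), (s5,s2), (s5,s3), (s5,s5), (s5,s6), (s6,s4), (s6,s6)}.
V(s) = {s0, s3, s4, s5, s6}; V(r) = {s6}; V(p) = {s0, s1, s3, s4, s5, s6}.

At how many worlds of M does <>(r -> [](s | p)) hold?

Let φ = <>(r -> [](s | p)). Evaluate φ at each world:
  s0 (successors {s0, s2}): φ is true.
  s1 (successors {s0, s1, s5, s6}): φ is true.
  s2 (successors {s2, s3}): φ is true.
  s3 (successors {s3}): φ is true.
  s4 (successors {s1, s2, s4}): φ is true.
  s5 (successors {s1, s2, s3, s5, s6}): φ is true.
  s6 (successors {s4, s6}): φ is true.
For instance, at s3:
  At s3: <>(r -> [](s | p)) requires r -> [](s | p) at some successor in {s3}.
    r -> [](s | p) holds at s3, so <>(r -> [](s | p)) is true at s3.
      At s3: r is false, [](s | p) is true, so r -> [](s | p) is true.
Satisfying worlds: {s0, s1, s2, s3, s4, s5, s6}

7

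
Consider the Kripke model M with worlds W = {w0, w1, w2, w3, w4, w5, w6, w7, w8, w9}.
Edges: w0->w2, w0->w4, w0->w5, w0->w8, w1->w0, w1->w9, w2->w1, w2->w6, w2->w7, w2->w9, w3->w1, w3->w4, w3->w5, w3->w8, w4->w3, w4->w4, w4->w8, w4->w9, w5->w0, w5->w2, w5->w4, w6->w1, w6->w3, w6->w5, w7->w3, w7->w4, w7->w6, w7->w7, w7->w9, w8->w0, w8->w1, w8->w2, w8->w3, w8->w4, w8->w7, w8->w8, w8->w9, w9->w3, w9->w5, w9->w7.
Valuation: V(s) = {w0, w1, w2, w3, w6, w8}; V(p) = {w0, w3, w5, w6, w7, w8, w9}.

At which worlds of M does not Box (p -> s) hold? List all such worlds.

Let φ = not Box (p -> s). Evaluate φ at each world:
  w0 (successors {w2, w4, w5, w8}): φ is true.
  w1 (successors {w0, w9}): φ is true.
  w2 (successors {w1, w6, w7, w9}): φ is true.
  w3 (successors {w1, w4, w5, w8}): φ is true.
  w4 (successors {w3, w4, w8, w9}): φ is true.
  w5 (successors {w0, w2, w4}): φ is false.
  w6 (successors {w1, w3, w5}): φ is true.
  w7 (successors {w3, w4, w6, w7, w9}): φ is true.
  w8 (successors {w0, w1, w2, w3, w4, w7, w8, w9}): φ is true.
  w9 (successors {w3, w5, w7}): φ is true.
For instance, at w8:
  At w8: Box (p -> s) is false, so not Box (p -> s) is true.
    At w8: Box (p -> s) requires p -> s at every successor {w0, w1, w2, w3, w4, w7, w8, w9}.
      p -> s fails at w7, so Box (p -> s) is false at w8.
Satisfying worlds: {w0, w1, w2, w3, w4, w6, w7, w8, w9}

w0, w1, w2, w3, w4, w6, w7, w8, w9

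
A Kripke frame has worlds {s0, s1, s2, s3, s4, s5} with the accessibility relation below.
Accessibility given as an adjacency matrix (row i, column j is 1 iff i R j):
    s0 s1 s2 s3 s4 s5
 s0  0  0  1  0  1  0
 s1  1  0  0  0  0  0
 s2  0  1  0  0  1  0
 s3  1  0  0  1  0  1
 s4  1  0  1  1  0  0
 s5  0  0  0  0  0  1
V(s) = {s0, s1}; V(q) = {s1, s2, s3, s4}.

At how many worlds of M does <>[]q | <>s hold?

Let φ = <>[]q | <>s. Evaluate φ at each world:
  s0 (successors {s2, s4}): φ is true.
  s1 (successors {s0}): φ is true.
  s2 (successors {s1, s4}): φ is true.
  s3 (successors {s0, s3, s5}): φ is true.
  s4 (successors {s0, s2, s3}): φ is true.
  s5 (successors {s5}): φ is false.
For instance, at s5:
  At s5: <>[]q is false, <>s is false, so <>[]q | <>s is false.
    At s5: <>[]q requires []q at some successor in {s5}.
      At s5: []q is false.
    So <>[]q is false at s5.
    At s5: <>s requires s at some successor in {s5}.
      At s5: s is false.
    So <>s is false at s5.
Satisfying worlds: {s0, s1, s2, s3, s4}

5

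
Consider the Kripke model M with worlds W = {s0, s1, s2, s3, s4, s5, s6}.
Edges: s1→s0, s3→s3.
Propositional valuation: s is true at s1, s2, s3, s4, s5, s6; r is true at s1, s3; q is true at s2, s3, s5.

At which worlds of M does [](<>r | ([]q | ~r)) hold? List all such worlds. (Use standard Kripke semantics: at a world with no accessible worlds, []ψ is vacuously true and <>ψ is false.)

s0, s1, s2, s3, s4, s5, s6

Let φ = [](<>r | ([]q | ~r)). Evaluate φ at each world:
  s0 (successors ∅): φ is true.
  s1 (successors {s0}): φ is true.
  s2 (successors ∅): φ is true.
  s3 (successors {s3}): φ is true.
  s4 (successors ∅): φ is true.
  s5 (successors ∅): φ is true.
  s6 (successors ∅): φ is true.
For instance, at s1:
  At s1: [](<>r | ([]q | ~r)) requires <>r | ([]q | ~r) at every successor {s0}.
      At s0: <>r is false, []q | ~r is true, so <>r | ([]q | ~r) is true.
  So [](<>r | ([]q | ~r)) is true at s1.
Satisfying worlds: {s0, s1, s2, s3, s4, s5, s6}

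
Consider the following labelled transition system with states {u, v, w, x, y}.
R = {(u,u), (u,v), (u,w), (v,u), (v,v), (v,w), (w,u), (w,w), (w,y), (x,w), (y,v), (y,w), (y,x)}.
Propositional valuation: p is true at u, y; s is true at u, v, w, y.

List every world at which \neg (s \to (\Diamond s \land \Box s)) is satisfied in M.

Let φ = \neg (s \to (\Diamond s \land \Box s)). Evaluate φ at each world:
  u (successors {u, v, w}): φ is false.
  v (successors {u, v, w}): φ is false.
  w (successors {u, w, y}): φ is false.
  x (successors {w}): φ is false.
  y (successors {v, w, x}): φ is true.
For instance, at x:
  At x: s \to (\Diamond s \land \Box s) is true, so \neg (s \to (\Diamond s \land \Box s)) is false.
    At x: s is false, \Diamond s \land \Box s is true, so s \to (\Diamond s \land \Box s) is true.
      At x: \Diamond s is true, \Box s is true, so \Diamond s \land \Box s is true.
Satisfying worlds: {y}

y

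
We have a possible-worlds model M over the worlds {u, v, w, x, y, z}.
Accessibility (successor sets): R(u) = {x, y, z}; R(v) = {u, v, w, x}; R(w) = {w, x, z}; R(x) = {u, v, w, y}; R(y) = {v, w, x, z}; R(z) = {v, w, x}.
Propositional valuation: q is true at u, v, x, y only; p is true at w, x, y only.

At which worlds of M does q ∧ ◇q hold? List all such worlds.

Let φ = q ∧ ◇q. Evaluate φ at each world:
  u (successors {x, y, z}): φ is true.
  v (successors {u, v, w, x}): φ is true.
  w (successors {w, x, z}): φ is false.
  x (successors {u, v, w, y}): φ is true.
  y (successors {v, w, x, z}): φ is true.
  z (successors {v, w, x}): φ is false.
For instance, at x:
  At x: q is true, ◇q is true, so q ∧ ◇q is true.
    At x: ◇q requires q at some successor in {u, v, w, y}.
      q holds at u, so ◇q is true at x.
Satisfying worlds: {u, v, x, y}

u, v, x, y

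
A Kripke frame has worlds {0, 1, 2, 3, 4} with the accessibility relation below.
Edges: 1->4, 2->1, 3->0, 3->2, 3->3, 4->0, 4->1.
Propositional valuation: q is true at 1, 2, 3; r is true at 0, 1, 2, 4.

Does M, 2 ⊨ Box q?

Recall that Box ψ holds at a world iff ψ holds at every accessible world, and Dia ψ holds iff ψ holds at some accessible world.
At 2: Box q requires q at every successor {1}.
  At 1: q is true.
So Box q is true at 2.

Yes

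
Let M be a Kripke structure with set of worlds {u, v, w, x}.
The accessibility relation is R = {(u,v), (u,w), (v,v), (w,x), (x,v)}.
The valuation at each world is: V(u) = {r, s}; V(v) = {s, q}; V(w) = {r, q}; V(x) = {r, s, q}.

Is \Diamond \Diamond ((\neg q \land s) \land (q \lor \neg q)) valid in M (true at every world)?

No

Let φ = \Diamond \Diamond ((\neg q \land s) \land (q \lor \neg q)). Evaluate φ at each world:
  u (successors {v, w}): φ is false.
  v (successors {v}): φ is false.
  w (successors {x}): φ is false.
  x (successors {v}): φ is false.
Detail at u (counterexample):
  At u: \Diamond \Diamond ((\neg q \land s) \land (q \lor \neg q)) requires \Diamond ((\neg q \land s) \land (q \lor \neg q)) at some successor in {v, w}.
    At v: \Diamond ((\neg q \land s) \land (q \lor \neg q)) is false.
    At w: \Diamond ((\neg q \land s) \land (q \lor \neg q)) is false.
  So \Diamond \Diamond ((\neg q \land s) \land (q \lor \neg q)) is false at u.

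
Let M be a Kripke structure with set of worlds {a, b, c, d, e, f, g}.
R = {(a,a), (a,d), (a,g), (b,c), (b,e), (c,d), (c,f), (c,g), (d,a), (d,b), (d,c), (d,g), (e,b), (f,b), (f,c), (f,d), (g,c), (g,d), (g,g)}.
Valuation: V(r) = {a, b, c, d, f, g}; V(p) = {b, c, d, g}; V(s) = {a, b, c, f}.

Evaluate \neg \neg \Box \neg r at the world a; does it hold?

No

At a: \neg \Box \neg r is true, so \neg \neg \Box \neg r is false.
  At a: \Box \neg r is false, so \neg \Box \neg r is true.
    At a: \Box \neg r requires \neg r at every successor {a, d, g}.
      \neg r fails at a, so \Box \neg r is false at a.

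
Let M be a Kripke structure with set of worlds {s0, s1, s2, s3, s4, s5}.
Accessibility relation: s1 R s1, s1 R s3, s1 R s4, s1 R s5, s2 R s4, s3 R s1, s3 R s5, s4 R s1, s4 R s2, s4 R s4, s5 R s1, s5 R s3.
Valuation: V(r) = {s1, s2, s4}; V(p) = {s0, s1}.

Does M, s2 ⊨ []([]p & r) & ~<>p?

No

At s2: []([]p & r) is false, ~<>p is true, so []([]p & r) & ~<>p is false.
  At s2: []([]p & r) requires []p & r at every successor {s4}.
    []p & r fails at s4, so []([]p & r) is false at s2.
      At s4: []p is false, r is true, so []p & r is false.
  At s2: <>p is false, so ~<>p is true.
    At s2: <>p requires p at some successor in {s4}.
      At s4: p is false.
    So <>p is false at s2.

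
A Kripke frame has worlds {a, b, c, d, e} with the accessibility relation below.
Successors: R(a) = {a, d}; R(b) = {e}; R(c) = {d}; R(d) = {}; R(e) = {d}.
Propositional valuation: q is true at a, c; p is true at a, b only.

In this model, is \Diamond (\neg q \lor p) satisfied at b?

At b: \Diamond (\neg q \lor p) requires \neg q \lor p at some successor in {e}.
  \neg q \lor p holds at e, so \Diamond (\neg q \lor p) is true at b.

Yes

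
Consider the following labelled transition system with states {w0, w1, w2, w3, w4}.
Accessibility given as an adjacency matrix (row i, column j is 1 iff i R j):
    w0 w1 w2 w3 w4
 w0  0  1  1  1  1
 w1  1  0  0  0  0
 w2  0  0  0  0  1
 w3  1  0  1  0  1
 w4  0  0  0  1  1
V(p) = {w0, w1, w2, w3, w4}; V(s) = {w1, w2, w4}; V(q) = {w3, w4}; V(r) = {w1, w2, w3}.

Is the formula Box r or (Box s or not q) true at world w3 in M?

No

At w3: Box r is false, Box s or not q is false, so Box r or (Box s or not q) is false.
  At w3: Box r requires r at every successor {w0, w2, w4}.
    r fails at w0, so Box r is false at w3.
  At w3: Box s is false, not q is false, so Box s or not q is false.
    At w3: Box s requires s at every successor {w0, w2, w4}.
      s fails at w0, so Box s is false at w3.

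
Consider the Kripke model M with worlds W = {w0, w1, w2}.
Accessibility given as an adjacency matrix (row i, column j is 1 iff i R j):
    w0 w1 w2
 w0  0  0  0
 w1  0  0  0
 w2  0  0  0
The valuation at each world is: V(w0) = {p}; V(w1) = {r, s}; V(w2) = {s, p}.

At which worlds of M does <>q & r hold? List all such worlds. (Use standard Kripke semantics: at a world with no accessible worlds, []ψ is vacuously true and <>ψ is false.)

none

Recall that <>ψ holds at a world iff ψ holds at some accessible world.
Let φ = <>q & r. Evaluate φ at each world:
  w0 (successors ∅): φ is false.
  w1 (successors ∅): φ is false.
  w2 (successors ∅): φ is false.
For instance, at w0:
  At w0: <>q is false, r is false, so <>q & r is false.
    At w0: no accessible worlds, so <>q is false.
Satisfying worlds: none.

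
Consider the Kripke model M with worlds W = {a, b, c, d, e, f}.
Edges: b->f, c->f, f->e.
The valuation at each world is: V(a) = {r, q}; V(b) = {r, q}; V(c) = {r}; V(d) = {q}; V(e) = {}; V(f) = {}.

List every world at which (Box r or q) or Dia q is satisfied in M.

a, b, d, e

Recall that Box ψ holds at a world iff ψ holds at every accessible world, and Dia ψ holds iff ψ holds at some accessible world.
Let φ = (Box r or q) or Dia q. Evaluate φ at each world:
  a (successors ∅): φ is true.
  b (successors {f}): φ is true.
  c (successors {f}): φ is false.
  d (successors ∅): φ is true.
  e (successors ∅): φ is true.
  f (successors {e}): φ is false.
For instance, at f:
  At f: Box r or q is false, Dia q is false, so (Box r or q) or Dia q is false.
    At f: Box r is false, q is false, so Box r or q is false.
      At f: Box r requires r at every successor {e}.
        r fails at e, so Box r is false at f.
    At f: Dia q requires q at some successor in {e}.
      At e: q is false.
    So Dia q is false at f.
Satisfying worlds: {a, b, d, e}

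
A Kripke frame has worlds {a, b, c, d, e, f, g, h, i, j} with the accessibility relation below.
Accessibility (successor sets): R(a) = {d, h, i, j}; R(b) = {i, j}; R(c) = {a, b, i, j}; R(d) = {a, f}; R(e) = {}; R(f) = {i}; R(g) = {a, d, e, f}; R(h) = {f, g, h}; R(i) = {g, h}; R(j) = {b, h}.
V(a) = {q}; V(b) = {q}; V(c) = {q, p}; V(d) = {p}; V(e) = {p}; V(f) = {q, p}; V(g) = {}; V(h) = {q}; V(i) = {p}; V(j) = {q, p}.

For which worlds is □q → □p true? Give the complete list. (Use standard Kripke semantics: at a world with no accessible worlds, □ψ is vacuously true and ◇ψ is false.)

Let φ = □q → □p. Evaluate φ at each world:
  a (successors {d, h, i, j}): φ is true.
  b (successors {i, j}): φ is true.
  c (successors {a, b, i, j}): φ is true.
  d (successors {a, f}): φ is false.
  e (successors ∅): φ is true.
  f (successors {i}): φ is true.
  g (successors {a, d, e, f}): φ is true.
  h (successors {f, g, h}): φ is true.
  i (successors {g, h}): φ is true.
  j (successors {b, h}): φ is false.
For instance, at j:
  At j: □q is true, □p is false, so □q → □p is false.
    At j: □q requires q at every successor {b, h}.
      At b: q is true.
      At h: q is true.
    So □q is true at j.
    At j: □p requires p at every successor {b, h}.
      p fails at b, so □p is false at j.
Satisfying worlds: {a, b, c, e, f, g, h, i}

a, b, c, e, f, g, h, i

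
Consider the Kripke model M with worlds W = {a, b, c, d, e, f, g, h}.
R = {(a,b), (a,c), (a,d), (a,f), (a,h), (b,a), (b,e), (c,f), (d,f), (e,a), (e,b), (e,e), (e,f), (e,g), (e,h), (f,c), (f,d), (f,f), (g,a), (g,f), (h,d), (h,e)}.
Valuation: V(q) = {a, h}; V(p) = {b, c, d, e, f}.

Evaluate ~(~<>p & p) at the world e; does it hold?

Yes

At e: ~<>p & p is false, so ~(~<>p & p) is true.
  At e: ~<>p is false, p is true, so ~<>p & p is false.
    At e: <>p is true, so ~<>p is false.
      At e: <>p requires p at some successor in {a, b, e, f, g, h}.
        p holds at b, so <>p is true at e.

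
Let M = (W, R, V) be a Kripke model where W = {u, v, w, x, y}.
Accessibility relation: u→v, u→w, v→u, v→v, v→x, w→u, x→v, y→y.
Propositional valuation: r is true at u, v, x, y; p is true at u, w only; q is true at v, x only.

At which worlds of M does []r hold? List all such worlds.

Let φ = []r. Evaluate φ at each world:
  u (successors {v, w}): φ is false.
  v (successors {u, v, x}): φ is true.
  w (successors {u}): φ is true.
  x (successors {v}): φ is true.
  y (successors {y}): φ is true.
For instance, at x:
  At x: []r requires r at every successor {v}.
    At v: r is true.
  So []r is true at x.
Satisfying worlds: {v, w, x, y}

v, w, x, y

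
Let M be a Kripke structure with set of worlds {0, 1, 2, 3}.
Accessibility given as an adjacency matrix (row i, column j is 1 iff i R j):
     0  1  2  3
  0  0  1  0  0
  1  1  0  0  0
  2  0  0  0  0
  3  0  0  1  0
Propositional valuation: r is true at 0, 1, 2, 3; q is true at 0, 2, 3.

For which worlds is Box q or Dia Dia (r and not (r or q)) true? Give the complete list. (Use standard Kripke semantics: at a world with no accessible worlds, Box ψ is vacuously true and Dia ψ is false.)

Let φ = Box q or Dia Dia (r and not (r or q)). Evaluate φ at each world:
  0 (successors {1}): φ is false.
  1 (successors {0}): φ is true.
  2 (successors ∅): φ is true.
  3 (successors {2}): φ is true.
For instance, at 0:
  At 0: Box q is false, Dia Dia (r and not (r or q)) is false, so Box q or Dia Dia (r and not (r or q)) is false.
    At 0: Box q requires q at every successor {1}.
      q fails at 1, so Box q is false at 0.
    At 0: Dia Dia (r and not (r or q)) requires Dia (r and not (r or q)) at some successor in {1}.
      At 1: Dia (r and not (r or q)) is false.
    So Dia Dia (r and not (r or q)) is false at 0.
Satisfying worlds: {1, 2, 3}

1, 2, 3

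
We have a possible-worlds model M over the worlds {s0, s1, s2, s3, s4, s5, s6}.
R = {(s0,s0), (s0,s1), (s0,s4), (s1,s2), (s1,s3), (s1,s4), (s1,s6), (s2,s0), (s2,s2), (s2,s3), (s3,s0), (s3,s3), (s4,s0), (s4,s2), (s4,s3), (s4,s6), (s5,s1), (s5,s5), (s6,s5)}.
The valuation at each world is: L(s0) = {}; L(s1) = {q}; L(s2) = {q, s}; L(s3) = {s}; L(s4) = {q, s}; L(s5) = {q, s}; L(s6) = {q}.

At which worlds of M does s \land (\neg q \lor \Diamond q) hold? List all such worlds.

s2, s3, s4, s5

Recall that \Diamond ψ holds at a world iff ψ holds at some accessible world.
Let φ = s \land (\neg q \lor \Diamond q). Evaluate φ at each world:
  s0 (successors {s0, s1, s4}): φ is false.
  s1 (successors {s2, s3, s4, s6}): φ is false.
  s2 (successors {s0, s2, s3}): φ is true.
  s3 (successors {s0, s3}): φ is true.
  s4 (successors {s0, s2, s3, s6}): φ is true.
  s5 (successors {s1, s5}): φ is true.
  s6 (successors {s5}): φ is false.
For instance, at s4:
  At s4: s is true, \neg q \lor \Diamond q is true, so s \land (\neg q \lor \Diamond q) is true.
    At s4: \neg q is false, \Diamond q is true, so \neg q \lor \Diamond q is true.
      At s4: \Diamond q requires q at some successor in {s0, s2, s3, s6}.
        q holds at s2, so \Diamond q is true at s4.
Satisfying worlds: {s2, s3, s4, s5}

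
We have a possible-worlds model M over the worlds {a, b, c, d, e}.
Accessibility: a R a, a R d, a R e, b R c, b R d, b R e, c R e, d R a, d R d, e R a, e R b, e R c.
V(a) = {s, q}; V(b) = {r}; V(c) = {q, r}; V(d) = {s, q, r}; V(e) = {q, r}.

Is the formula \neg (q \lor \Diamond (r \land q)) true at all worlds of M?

Let φ = \neg (q \lor \Diamond (r \land q)). Evaluate φ at each world:
  a (successors {a, d, e}): φ is false.
  b (successors {c, d, e}): φ is false.
  c (successors {e}): φ is false.
  d (successors {a, d}): φ is false.
  e (successors {a, b, c}): φ is false.
Detail at a (counterexample):
  At a: q \lor \Diamond (r \land q) is true, so \neg (q \lor \Diamond (r \land q)) is false.
    At a: q is true, \Diamond (r \land q) is true, so q \lor \Diamond (r \land q) is true.
      At a: \Diamond (r \land q) requires r \land q at some successor in {a, d, e}.
        r \land q holds at d, so \Diamond (r \land q) is true at a.

No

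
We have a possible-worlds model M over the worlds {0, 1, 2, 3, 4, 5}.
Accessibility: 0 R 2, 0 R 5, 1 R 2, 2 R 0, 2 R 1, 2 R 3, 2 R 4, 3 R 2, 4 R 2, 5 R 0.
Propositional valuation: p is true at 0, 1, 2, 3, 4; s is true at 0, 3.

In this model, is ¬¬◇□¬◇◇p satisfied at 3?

No

At 3: ¬◇□¬◇◇p is true, so ¬¬◇□¬◇◇p is false.
  At 3: ◇□¬◇◇p is false, so ¬◇□¬◇◇p is true.
    At 3: ◇□¬◇◇p requires □¬◇◇p at some successor in {2}.
      At 2: □¬◇◇p is false.
    So ◇□¬◇◇p is false at 3.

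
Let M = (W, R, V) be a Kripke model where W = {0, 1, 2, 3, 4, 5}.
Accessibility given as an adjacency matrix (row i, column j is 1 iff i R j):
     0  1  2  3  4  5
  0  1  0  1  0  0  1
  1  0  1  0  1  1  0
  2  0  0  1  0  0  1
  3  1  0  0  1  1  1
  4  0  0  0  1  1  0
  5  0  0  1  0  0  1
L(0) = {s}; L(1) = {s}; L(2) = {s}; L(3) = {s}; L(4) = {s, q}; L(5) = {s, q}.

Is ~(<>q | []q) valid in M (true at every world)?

Let φ = ~(<>q | []q). Evaluate φ at each world:
  0 (successors {0, 2, 5}): φ is false.
  1 (successors {1, 3, 4}): φ is false.
  2 (successors {2, 5}): φ is false.
  3 (successors {0, 3, 4, 5}): φ is false.
  4 (successors {3, 4}): φ is false.
  5 (successors {2, 5}): φ is false.
Detail at 0 (counterexample):
  At 0: <>q | []q is true, so ~(<>q | []q) is false.
    At 0: <>q is true, []q is false, so <>q | []q is true.
      At 0: <>q requires q at some successor in {0, 2, 5}.
        q holds at 5, so <>q is true at 0.
      At 0: []q requires q at every successor {0, 2, 5}.
        q fails at 0, so []q is false at 0.

No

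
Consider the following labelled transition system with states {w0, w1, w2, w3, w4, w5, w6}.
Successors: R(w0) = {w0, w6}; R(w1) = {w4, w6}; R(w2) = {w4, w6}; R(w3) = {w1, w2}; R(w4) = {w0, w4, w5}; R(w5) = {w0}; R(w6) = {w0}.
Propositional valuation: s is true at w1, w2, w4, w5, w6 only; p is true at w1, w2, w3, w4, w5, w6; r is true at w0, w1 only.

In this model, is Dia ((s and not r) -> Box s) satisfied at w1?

No

At w1: Dia ((s and not r) -> Box s) requires (s and not r) -> Box s at some successor in {w4, w6}.
  At w4: (s and not r) -> Box s is false.
  At w6: (s and not r) -> Box s is false.
So Dia ((s and not r) -> Box s) is false at w1.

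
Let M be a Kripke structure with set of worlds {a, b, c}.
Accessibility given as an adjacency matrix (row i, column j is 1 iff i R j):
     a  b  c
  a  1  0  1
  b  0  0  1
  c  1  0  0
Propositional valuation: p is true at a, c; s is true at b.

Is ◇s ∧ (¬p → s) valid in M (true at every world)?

No

Let φ = ◇s ∧ (¬p → s). Evaluate φ at each world:
  a (successors {a, c}): φ is false.
  b (successors {c}): φ is false.
  c (successors {a}): φ is false.
Detail at a (counterexample):
  At a: ◇s is false, ¬p → s is true, so ◇s ∧ (¬p → s) is false.
    At a: ◇s requires s at some successor in {a, c}.
      At a: s is false.
      At c: s is false.
    So ◇s is false at a.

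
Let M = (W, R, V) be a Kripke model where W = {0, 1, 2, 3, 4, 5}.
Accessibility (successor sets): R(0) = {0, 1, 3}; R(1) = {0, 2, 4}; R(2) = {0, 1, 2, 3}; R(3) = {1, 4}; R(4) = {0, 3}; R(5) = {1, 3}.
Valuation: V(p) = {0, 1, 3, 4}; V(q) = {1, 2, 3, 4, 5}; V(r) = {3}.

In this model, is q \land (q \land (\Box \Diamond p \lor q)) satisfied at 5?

At 5: q is true, q \land (\Box \Diamond p \lor q) is true, so q \land (q \land (\Box \Diamond p \lor q)) is true.
  At 5: q is true, \Box \Diamond p \lor q is true, so q \land (\Box \Diamond p \lor q) is true.
    At 5: \Box \Diamond p is true, q is true, so \Box \Diamond p \lor q is true.
      At 5: \Box \Diamond p requires \Diamond p at every successor {1, 3}.
        At 1: \Diamond p is true.
        At 3: \Diamond p is true.
      So \Box \Diamond p is true at 5.

Yes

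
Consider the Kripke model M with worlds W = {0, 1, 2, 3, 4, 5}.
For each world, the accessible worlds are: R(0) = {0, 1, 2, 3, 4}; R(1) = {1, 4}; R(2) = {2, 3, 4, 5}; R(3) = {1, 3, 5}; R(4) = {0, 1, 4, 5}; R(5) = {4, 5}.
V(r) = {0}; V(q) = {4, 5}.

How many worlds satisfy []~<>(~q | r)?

Let φ = []~<>(~q | r). Evaluate φ at each world:
  0 (successors {0, 1, 2, 3, 4}): φ is false.
  1 (successors {1, 4}): φ is false.
  2 (successors {2, 3, 4, 5}): φ is false.
  3 (successors {1, 3, 5}): φ is false.
  4 (successors {0, 1, 4, 5}): φ is false.
  5 (successors {4, 5}): φ is false.
For instance, at 2:
  At 2: []~<>(~q | r) requires ~<>(~q | r) at every successor {2, 3, 4, 5}.
    ~<>(~q | r) fails at 2, so []~<>(~q | r) is false at 2.
      At 2: <>(~q | r) is true, so ~<>(~q | r) is false.
Satisfying worlds: none.

0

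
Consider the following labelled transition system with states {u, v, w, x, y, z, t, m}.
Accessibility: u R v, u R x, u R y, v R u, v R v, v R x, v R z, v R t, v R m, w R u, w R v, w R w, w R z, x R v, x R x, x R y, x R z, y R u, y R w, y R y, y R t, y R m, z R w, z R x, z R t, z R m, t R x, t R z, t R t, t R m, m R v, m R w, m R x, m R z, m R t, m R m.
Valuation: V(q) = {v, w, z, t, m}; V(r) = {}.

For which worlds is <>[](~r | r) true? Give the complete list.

Recall that []ψ holds at a world iff ψ holds at every accessible world, and <>ψ holds iff ψ holds at some accessible world.
Let φ = <>[](~r | r). Evaluate φ at each world:
  u (successors {v, x, y}): φ is true.
  v (successors {u, v, x, z, t, m}): φ is true.
  w (successors {u, v, w, z}): φ is true.
  x (successors {v, x, y, z}): φ is true.
  y (successors {u, w, y, t, m}): φ is true.
  z (successors {w, x, t, m}): φ is true.
  t (successors {x, z, t, m}): φ is true.
  m (successors {v, w, x, z, t, m}): φ is true.
For instance, at x:
  At x: <>[](~r | r) requires [](~r | r) at some successor in {v, x, y, z}.
    [](~r | r) holds at v, so <>[](~r | r) is true at x.
      At v: [](~r | r) requires ~r | r at every successor {u, v, x, z, t, m}.
        At u: ~r | r is true.
        At v: ~r | r is true.
        At x: ~r | r is true.
        At z: ~r | r is true.
        At t: ~r | r is true.
        At m: ~r | r is true.
      So [](~r | r) is true at v.
Satisfying worlds: {u, v, w, x, y, z, t, m}

u, v, w, x, y, z, t, m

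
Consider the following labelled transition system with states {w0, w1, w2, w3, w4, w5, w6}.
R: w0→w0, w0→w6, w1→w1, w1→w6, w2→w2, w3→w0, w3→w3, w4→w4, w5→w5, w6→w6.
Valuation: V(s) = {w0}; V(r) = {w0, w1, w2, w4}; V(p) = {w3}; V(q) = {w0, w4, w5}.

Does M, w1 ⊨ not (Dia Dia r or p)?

No

At w1: Dia Dia r or p is true, so not (Dia Dia r or p) is false.
  At w1: Dia Dia r is true, p is false, so Dia Dia r or p is true.
    At w1: Dia Dia r requires Dia r at some successor in {w1, w6}.
      Dia r holds at w1, so Dia Dia r is true at w1.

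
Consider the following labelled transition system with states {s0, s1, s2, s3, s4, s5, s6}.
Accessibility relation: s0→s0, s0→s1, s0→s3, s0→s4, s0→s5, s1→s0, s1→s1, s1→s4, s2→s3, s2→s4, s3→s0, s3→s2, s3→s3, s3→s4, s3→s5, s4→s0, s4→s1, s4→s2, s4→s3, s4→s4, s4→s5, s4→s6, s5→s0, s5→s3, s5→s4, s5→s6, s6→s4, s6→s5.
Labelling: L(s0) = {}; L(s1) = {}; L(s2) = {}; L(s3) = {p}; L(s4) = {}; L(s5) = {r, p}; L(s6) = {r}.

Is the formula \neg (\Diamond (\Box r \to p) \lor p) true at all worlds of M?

Let φ = \neg (\Diamond (\Box r \to p) \lor p). Evaluate φ at each world:
  s0 (successors {s0, s1, s3, s4, s5}): φ is false.
  s1 (successors {s0, s1, s4}): φ is false.
  s2 (successors {s3, s4}): φ is false.
  s3 (successors {s0, s2, s3, s4, s5}): φ is false.
  s4 (successors {s0, s1, s2, s3, s4, s5, s6}): φ is false.
  s5 (successors {s0, s3, s4, s6}): φ is false.
  s6 (successors {s4, s5}): φ is false.
Detail at s0 (counterexample):
  At s0: \Diamond (\Box r \to p) \lor p is true, so \neg (\Diamond (\Box r \to p) \lor p) is false.
    At s0: \Diamond (\Box r \to p) is true, p is false, so \Diamond (\Box r \to p) \lor p is true.
      At s0: \Diamond (\Box r \to p) requires \Box r \to p at some successor in {s0, s1, s3, s4, s5}.
        \Box r \to p holds at s0, so \Diamond (\Box r \to p) is true at s0.

No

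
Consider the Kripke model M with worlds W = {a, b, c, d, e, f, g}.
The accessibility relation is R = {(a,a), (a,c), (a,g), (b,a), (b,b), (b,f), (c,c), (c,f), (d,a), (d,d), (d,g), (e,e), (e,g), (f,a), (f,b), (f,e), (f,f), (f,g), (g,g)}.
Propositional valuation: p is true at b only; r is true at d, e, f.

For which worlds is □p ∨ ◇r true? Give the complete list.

Let φ = □p ∨ ◇r. Evaluate φ at each world:
  a (successors {a, c, g}): φ is false.
  b (successors {a, b, f}): φ is true.
  c (successors {c, f}): φ is true.
  d (successors {a, d, g}): φ is true.
  e (successors {e, g}): φ is true.
  f (successors {a, b, e, f, g}): φ is true.
  g (successors {g}): φ is false.
For instance, at e:
  At e: □p is false, ◇r is true, so □p ∨ ◇r is true.
    At e: □p requires p at every successor {e, g}.
      p fails at e, so □p is false at e.
    At e: ◇r requires r at some successor in {e, g}.
      r holds at e, so ◇r is true at e.
Satisfying worlds: {b, c, d, e, f}

b, c, d, e, f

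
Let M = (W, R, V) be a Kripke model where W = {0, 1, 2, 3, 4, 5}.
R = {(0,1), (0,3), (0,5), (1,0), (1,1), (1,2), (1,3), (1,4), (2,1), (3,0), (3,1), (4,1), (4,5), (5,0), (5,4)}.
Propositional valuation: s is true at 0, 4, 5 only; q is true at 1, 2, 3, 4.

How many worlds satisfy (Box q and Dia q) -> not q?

Let φ = (Box q and Dia q) -> not q. Evaluate φ at each world:
  0 (successors {1, 3, 5}): φ is true.
  1 (successors {0, 1, 2, 3, 4}): φ is true.
  2 (successors {1}): φ is false.
  3 (successors {0, 1}): φ is true.
  4 (successors {1, 5}): φ is true.
  5 (successors {0, 4}): φ is true.
For instance, at 5:
  At 5: Box q and Dia q is false, not q is true, so (Box q and Dia q) -> not q is true.
    At 5: Box q is false, Dia q is true, so Box q and Dia q is false.
      At 5: Box q requires q at every successor {0, 4}.
        q fails at 0, so Box q is false at 5.
      At 5: Dia q requires q at some successor in {0, 4}.
        q holds at 4, so Dia q is true at 5.
Satisfying worlds: {0, 1, 3, 4, 5}

5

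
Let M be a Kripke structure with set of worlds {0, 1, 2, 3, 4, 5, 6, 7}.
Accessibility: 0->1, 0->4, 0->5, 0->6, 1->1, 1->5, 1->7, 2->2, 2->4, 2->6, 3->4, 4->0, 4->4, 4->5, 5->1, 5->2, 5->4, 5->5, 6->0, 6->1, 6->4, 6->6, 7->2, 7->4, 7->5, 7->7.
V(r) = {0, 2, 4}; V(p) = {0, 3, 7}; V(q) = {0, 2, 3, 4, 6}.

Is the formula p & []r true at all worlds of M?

Let φ = p & []r. Evaluate φ at each world:
  0 (successors {1, 4, 5, 6}): φ is false.
  1 (successors {1, 5, 7}): φ is false.
  2 (successors {2, 4, 6}): φ is false.
  3 (successors {4}): φ is true.
  4 (successors {0, 4, 5}): φ is false.
  5 (successors {1, 2, 4, 5}): φ is false.
  6 (successors {0, 1, 4, 6}): φ is false.
  7 (successors {2, 4, 5, 7}): φ is false.
Detail at 0 (counterexample):
  At 0: p is true, []r is false, so p & []r is false.
    At 0: []r requires r at every successor {1, 4, 5, 6}.
      r fails at 1, so []r is false at 0.

No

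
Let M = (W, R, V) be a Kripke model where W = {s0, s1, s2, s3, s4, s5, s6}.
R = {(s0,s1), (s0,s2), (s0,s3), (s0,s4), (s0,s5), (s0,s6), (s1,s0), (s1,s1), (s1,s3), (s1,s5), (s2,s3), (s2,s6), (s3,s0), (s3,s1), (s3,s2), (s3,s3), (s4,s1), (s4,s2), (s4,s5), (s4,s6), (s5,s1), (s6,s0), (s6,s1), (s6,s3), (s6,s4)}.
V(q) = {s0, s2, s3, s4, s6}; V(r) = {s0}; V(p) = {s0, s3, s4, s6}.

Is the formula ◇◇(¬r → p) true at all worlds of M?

Yes

Let φ = ◇◇(¬r → p). Evaluate φ at each world:
  s0 (successors {s1, s2, s3, s4, s5, s6}): φ is true.
  s1 (successors {s0, s1, s3, s5}): φ is true.
  s2 (successors {s3, s6}): φ is true.
  s3 (successors {s0, s1, s2, s3}): φ is true.
  s4 (successors {s1, s2, s5, s6}): φ is true.
  s5 (successors {s1}): φ is true.
  s6 (successors {s0, s1, s3, s4}): φ is true.
For instance, at s6:
  At s6: ◇◇(¬r → p) requires ◇(¬r → p) at some successor in {s0, s1, s3, s4}.
    ◇(¬r → p) holds at s0, so ◇◇(¬r → p) is true at s6.
      At s0: ◇(¬r → p) requires ¬r → p at some successor in {s1, s2, s3, s4, s5, s6}.
        ¬r → p holds at s3, so ◇(¬r → p) is true at s0.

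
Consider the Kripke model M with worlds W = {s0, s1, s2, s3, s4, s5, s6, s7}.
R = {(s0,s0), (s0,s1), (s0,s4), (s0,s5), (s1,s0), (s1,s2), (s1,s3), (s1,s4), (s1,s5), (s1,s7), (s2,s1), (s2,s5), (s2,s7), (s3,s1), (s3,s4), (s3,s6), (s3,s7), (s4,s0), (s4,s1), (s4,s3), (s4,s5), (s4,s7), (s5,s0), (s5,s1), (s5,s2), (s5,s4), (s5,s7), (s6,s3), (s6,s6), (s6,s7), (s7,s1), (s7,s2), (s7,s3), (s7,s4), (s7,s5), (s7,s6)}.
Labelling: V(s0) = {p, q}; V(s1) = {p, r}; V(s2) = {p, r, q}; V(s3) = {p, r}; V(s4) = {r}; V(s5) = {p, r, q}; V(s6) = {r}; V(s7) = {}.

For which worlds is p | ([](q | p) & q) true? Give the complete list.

s0, s1, s2, s3, s5

Let φ = p | ([](q | p) & q). Evaluate φ at each world:
  s0 (successors {s0, s1, s4, s5}): φ is true.
  s1 (successors {s0, s2, s3, s4, s5, s7}): φ is true.
  s2 (successors {s1, s5, s7}): φ is true.
  s3 (successors {s1, s4, s6, s7}): φ is true.
  s4 (successors {s0, s1, s3, s5, s7}): φ is false.
  s5 (successors {s0, s1, s2, s4, s7}): φ is true.
  s6 (successors {s3, s6, s7}): φ is false.
  s7 (successors {s1, s2, s3, s4, s5, s6}): φ is false.
For instance, at s7:
  At s7: p is false, [](q | p) & q is false, so p | ([](q | p) & q) is false.
    At s7: [](q | p) is false, q is false, so [](q | p) & q is false.
      At s7: [](q | p) requires q | p at every successor {s1, s2, s3, s4, s5, s6}.
        q | p fails at s4, so [](q | p) is false at s7.
Satisfying worlds: {s0, s1, s2, s3, s5}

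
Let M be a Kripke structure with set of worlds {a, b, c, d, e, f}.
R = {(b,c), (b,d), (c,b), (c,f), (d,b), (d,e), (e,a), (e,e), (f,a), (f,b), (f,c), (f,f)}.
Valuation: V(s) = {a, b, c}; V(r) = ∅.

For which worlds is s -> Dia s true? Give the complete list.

b, c, d, e, f

Recall that Dia ψ holds at a world iff ψ holds at some accessible world.
Let φ = s -> Dia s. Evaluate φ at each world:
  a (successors ∅): φ is false.
  b (successors {c, d}): φ is true.
  c (successors {b, f}): φ is true.
  d (successors {b, e}): φ is true.
  e (successors {a, e}): φ is true.
  f (successors {a, b, c, f}): φ is true.
For instance, at f:
  At f: s is false, Dia s is true, so s -> Dia s is true.
    At f: Dia s requires s at some successor in {a, b, c, f}.
      s holds at a, so Dia s is true at f.
Satisfying worlds: {b, c, d, e, f}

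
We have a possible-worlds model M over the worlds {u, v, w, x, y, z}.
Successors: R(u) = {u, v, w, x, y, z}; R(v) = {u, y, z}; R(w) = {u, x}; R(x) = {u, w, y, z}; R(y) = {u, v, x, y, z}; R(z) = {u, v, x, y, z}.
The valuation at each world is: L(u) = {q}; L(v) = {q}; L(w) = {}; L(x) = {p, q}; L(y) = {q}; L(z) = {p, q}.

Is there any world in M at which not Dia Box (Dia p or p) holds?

Let φ = not Dia Box (Dia p or p). Evaluate φ at each world:
  u (successors {u, v, w, x, y, z}): φ is false.
  v (successors {u, y, z}): φ is false.
  w (successors {u, x}): φ is false.
  x (successors {u, w, y, z}): φ is false.
  y (successors {u, v, x, y, z}): φ is false.
  z (successors {u, v, x, y, z}): φ is false.
For instance, at w:
  At w: Dia Box (Dia p or p) is true, so not Dia Box (Dia p or p) is false.
    At w: Dia Box (Dia p or p) requires Box (Dia p or p) at some successor in {u, x}.
      Box (Dia p or p) holds at u, so Dia Box (Dia p or p) is true at w.

No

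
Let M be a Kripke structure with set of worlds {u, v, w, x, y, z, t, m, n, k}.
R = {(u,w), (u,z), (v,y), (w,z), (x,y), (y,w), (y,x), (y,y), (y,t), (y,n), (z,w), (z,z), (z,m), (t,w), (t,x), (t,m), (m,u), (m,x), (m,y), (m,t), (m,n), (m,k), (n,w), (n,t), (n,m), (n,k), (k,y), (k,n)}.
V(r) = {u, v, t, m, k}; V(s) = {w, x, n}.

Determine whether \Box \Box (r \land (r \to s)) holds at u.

No

At u: \Box \Box (r \land (r \to s)) requires \Box (r \land (r \to s)) at every successor {w, z}.
  \Box (r \land (r \to s)) fails at w, so \Box \Box (r \land (r \to s)) is false at u.
    At w: \Box (r \land (r \to s)) requires r \land (r \to s) at every successor {z}.
      r \land (r \to s) fails at z, so \Box (r \land (r \to s)) is false at w.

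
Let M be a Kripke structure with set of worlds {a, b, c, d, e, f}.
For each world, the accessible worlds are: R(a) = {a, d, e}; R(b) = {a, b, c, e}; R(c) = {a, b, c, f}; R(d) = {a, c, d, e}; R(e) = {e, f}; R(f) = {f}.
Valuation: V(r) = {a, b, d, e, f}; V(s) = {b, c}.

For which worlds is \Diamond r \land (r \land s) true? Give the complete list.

Recall that \Diamond ψ holds at a world iff ψ holds at some accessible world.
Let φ = \Diamond r \land (r \land s). Evaluate φ at each world:
  a (successors {a, d, e}): φ is false.
  b (successors {a, b, c, e}): φ is true.
  c (successors {a, b, c, f}): φ is false.
  d (successors {a, c, d, e}): φ is false.
  e (successors {e, f}): φ is false.
  f (successors {f}): φ is false.
For instance, at c:
  At c: \Diamond r is true, r \land s is false, so \Diamond r \land (r \land s) is false.
    At c: \Diamond r requires r at some successor in {a, b, c, f}.
      r holds at a, so \Diamond r is true at c.
Satisfying worlds: {b}

b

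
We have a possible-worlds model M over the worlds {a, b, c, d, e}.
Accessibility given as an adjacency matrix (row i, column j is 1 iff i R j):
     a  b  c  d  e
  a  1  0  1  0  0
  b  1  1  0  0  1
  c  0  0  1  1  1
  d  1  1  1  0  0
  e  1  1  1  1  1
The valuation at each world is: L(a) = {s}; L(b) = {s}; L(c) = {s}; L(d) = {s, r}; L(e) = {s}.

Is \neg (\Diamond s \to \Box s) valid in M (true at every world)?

No

Let φ = \neg (\Diamond s \to \Box s). Evaluate φ at each world:
  a (successors {a, c}): φ is false.
  b (successors {a, b, e}): φ is false.
  c (successors {c, d, e}): φ is false.
  d (successors {a, b, c}): φ is false.
  e (successors {a, b, c, d, e}): φ is false.
Detail at a (counterexample):
  At a: \Diamond s \to \Box s is true, so \neg (\Diamond s \to \Box s) is false.
    At a: \Diamond s is true, \Box s is true, so \Diamond s \to \Box s is true.
      At a: \Diamond s requires s at some successor in {a, c}.
        s holds at a, so \Diamond s is true at a.
      At a: \Box s requires s at every successor {a, c}.
        At a: s is true.
        At c: s is true.
      So \Box s is true at a.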